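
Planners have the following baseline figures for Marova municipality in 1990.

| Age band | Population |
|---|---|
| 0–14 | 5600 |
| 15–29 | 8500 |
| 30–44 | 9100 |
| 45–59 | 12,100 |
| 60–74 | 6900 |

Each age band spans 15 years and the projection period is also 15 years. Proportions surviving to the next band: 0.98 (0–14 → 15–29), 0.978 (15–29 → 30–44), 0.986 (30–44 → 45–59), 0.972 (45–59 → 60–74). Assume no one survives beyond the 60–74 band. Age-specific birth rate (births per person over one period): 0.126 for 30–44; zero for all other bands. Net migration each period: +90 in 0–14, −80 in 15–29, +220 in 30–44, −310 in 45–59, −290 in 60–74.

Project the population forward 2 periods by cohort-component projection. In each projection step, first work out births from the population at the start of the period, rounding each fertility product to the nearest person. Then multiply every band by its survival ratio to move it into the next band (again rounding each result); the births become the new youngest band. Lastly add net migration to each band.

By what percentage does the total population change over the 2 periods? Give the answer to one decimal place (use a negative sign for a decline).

-43.0

Period 1.
Births: 9100 * 0.126 = 1147
15–29: 5600 * 0.98 = 5488
30–44: 8500 * 0.978 = 8313
45–59: 9100 * 0.986 = 8973
60–74: 12100 * 0.972 = 11761
Net migration: 0–14 + 90 → 1237; 15–29 − 80 → 5408; 30–44 + 220 → 8533; 45–59 − 310 → 8663; 60–74 − 290 → 11471
Giving 1237 / 5408 / 8533 / 8663 / 11471.
Period 2.
Births: 8533 * 0.126 = 1075
15–29: 1237 * 0.98 = 1212
30–44: 5408 * 0.978 = 5289
45–59: 8533 * 0.986 = 8414
60–74: 8663 * 0.972 = 8420
Net migration: 0–14 + 90 → 1165; 15–29 − 80 → 1132; 30–44 + 220 → 5509; 45–59 − 310 → 8104; 60–74 − 290 → 8130
Giving 1165 / 1132 / 5509 / 8104 / 8130.
Total: 42200 → 24040; change = -18160; percentage change = -43.0%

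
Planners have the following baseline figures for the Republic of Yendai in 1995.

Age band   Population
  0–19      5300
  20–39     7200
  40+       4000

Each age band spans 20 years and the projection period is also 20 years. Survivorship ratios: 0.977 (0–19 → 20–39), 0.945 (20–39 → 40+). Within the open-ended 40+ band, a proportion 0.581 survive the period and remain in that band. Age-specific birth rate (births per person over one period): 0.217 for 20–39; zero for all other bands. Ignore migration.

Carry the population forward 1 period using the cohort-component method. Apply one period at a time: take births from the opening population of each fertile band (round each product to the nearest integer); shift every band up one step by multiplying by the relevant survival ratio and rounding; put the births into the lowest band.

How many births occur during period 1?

1562

Numbering the bands 1..3 from youngest to oldest:
Period 1.
Births: 7200 × 0.217 = 1562
Band 2: 5300 × 0.977 = 5178
Band 3: 7200 × 0.945 + 4000 × 0.581 = 6804 + 2324 = 9128
Giving 1562 / 5178 / 9128.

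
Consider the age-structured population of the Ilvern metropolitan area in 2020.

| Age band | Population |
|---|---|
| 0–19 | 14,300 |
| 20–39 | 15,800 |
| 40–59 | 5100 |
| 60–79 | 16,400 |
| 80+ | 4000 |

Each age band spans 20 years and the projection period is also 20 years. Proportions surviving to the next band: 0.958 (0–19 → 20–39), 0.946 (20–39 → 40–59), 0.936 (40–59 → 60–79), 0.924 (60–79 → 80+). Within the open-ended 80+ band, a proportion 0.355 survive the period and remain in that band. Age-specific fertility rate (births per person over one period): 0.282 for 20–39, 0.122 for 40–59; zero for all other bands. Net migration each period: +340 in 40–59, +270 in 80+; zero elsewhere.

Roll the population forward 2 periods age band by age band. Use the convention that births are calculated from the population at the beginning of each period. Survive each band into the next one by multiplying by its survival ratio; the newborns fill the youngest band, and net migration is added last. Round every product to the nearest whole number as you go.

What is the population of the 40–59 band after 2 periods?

Period 1.
Births: 15800 × 0.282 = 4456 ; 5100 × 0.122 = 622 — total 5078
20–39: 14300 × 0.958 = 13699
40–59: 15800 × 0.946 = 14947
60–79: 5100 × 0.936 = 4774
80+: 16400 × 0.924 + 4000 × 0.355 = 15154 + 1420 = 16574
Net migration: 40–59 + 340 → 15287; 80+ + 270 → 16844
Population now: 0–19=5078, 20–39=13699, 40–59=15287, 60–79=4774, 80+=16844
Period 2.
Births: 13699 × 0.282 = 3863 ; 15287 × 0.122 = 1865 — total 5728
20–39: 5078 × 0.958 = 4865
40–59: 13699 × 0.946 = 12959
60–79: 15287 × 0.936 = 14309
80+: 4774 × 0.924 + 16844 × 0.355 = 4411 + 5980 = 10391
Net migration: 40–59 + 340 → 13299; 80+ + 270 → 10661
Population now: 0–19=5728, 20–39=4865, 40–59=13299, 60–79=14309, 80+=10661

13299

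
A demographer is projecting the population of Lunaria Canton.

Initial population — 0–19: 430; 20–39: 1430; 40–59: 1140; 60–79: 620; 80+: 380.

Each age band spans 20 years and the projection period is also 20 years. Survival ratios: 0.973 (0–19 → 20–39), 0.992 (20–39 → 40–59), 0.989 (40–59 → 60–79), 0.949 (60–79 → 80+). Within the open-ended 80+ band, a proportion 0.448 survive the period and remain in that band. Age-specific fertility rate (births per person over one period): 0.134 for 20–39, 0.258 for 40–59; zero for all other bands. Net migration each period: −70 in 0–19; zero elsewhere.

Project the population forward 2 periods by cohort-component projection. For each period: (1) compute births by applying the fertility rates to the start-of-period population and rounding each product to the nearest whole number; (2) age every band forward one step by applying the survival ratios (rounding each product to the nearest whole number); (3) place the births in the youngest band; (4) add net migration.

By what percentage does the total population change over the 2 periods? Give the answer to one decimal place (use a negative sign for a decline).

-0.4

[period 1]
Births: 1430 × 0.134 = 192, 1140 × 0.258 = 294 — total 486
20–39: 430 × 0.973 = 418
40–59: 1430 × 0.992 = 1419
60–79: 1140 × 0.989 = 1127
80+: 620 × 0.949 + 380 × 0.448 = 588 + 170 = 758
Net migration: 0–19 − 70 → 416
Giving 416 / 418 / 1419 / 1127 / 758.
[period 2]
Births: 418 × 0.134 = 56, 1419 × 0.258 = 366 — total 422
20–39: 416 × 0.973 = 405
40–59: 418 × 0.992 = 415
60–79: 1419 × 0.989 = 1403
80+: 1127 × 0.949 + 758 × 0.448 = 1070 + 340 = 1410
Net migration: 0–19 − 70 → 352
Giving 352 / 405 / 415 / 1403 / 1410.
Total: 4000 → 3985; change = -15; percentage change = -0.4%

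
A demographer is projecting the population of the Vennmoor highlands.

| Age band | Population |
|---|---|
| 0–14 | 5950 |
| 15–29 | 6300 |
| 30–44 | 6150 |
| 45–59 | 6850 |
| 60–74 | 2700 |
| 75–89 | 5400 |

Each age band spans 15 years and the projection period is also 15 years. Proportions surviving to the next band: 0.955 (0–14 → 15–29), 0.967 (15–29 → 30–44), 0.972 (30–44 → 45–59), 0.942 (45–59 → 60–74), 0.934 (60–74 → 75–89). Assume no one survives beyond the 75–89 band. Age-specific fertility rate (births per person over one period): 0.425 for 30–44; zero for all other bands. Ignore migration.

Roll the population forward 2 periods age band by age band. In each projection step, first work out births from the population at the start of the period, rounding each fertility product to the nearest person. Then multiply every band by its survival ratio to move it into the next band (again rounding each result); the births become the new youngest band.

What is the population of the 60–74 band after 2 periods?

Call the bands 1 to 6, youngest first.
— Period 1 —
Births: 6150 × 0.425 = 2614
Band 2: 5950 × 0.955 = 5682
Band 3: 6300 × 0.967 = 6092
Band 4: 6150 × 0.972 = 5978
Band 5: 6850 × 0.942 = 6453
Band 6: 2700 × 0.934 = 2522
End of period: [2614, 5682, 6092, 5978, 6453, 2522]
— Period 2 —
Births: 6092 × 0.425 = 2589
Band 2: 2614 × 0.955 = 2496
Band 3: 5682 × 0.967 = 5494
Band 4: 6092 × 0.972 = 5921
Band 5: 5978 × 0.942 = 5631
Band 6: 6453 × 0.934 = 6027
End of period: [2589, 2496, 5494, 5921, 5631, 6027]

5631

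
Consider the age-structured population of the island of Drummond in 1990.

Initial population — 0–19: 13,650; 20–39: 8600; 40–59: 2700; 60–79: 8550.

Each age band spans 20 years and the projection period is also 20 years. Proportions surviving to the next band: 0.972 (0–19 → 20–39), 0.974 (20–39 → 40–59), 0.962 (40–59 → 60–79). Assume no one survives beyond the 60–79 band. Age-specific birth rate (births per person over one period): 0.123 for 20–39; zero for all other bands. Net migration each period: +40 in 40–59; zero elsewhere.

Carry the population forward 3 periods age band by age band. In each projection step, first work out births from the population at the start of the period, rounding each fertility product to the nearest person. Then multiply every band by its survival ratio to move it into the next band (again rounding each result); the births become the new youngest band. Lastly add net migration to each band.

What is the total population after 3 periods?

15223

— Period 1 —
Births: 8600 × 0.123 = 1058
20–39: 13650 × 0.972 = 13268
40–59: 8600 × 0.974 = 8376
60–79: 2700 × 0.962 = 2597
Net migration: 40–59 + 40 → 8416
Population now: 0–19=1058, 20–39=13268, 40–59=8416, 60–79=2597
— Period 2 —
Births: 13268 × 0.123 = 1632
20–39: 1058 × 0.972 = 1028
40–59: 13268 × 0.974 = 12923
60–79: 8416 × 0.962 = 8096
Net migration: 40–59 + 40 → 12963
Population now: 0–19=1632, 20–39=1028, 40–59=12963, 60–79=8096
— Period 3 —
Births: 1028 × 0.123 = 126
20–39: 1632 × 0.972 = 1586
40–59: 1028 × 0.974 = 1001
60–79: 12963 × 0.962 = 12470
Net migration: 40–59 + 40 → 1041
Population now: 0–19=126, 20–39=1586, 40–59=1041, 60–79=12470
Total after period 3: 126 + 1586 + 1041 + 12470 = 15223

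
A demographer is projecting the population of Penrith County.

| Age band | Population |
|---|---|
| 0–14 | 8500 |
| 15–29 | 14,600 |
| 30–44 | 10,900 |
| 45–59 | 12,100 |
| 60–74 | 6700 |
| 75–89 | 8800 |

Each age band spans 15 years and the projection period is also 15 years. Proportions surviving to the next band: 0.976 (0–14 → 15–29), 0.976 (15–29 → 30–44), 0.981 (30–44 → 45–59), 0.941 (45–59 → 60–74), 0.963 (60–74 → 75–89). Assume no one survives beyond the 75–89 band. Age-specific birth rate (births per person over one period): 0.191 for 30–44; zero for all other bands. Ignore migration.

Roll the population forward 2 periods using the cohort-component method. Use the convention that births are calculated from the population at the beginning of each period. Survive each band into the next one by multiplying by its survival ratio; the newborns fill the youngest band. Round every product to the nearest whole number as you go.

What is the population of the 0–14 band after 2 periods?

Numbering the groups 1..6 from youngest to oldest:
Period 1.
Births: 10900 × 0.191 = 2082
Group 2: 8500 × 0.976 = 8296
Group 3: 14600 × 0.976 = 14250
Group 4: 10900 × 0.981 = 10693
Group 5: 12100 × 0.941 = 11386
Group 6: 6700 × 0.963 = 6452
End of period: [2082, 8296, 14250, 10693, 11386, 6452]
Period 2.
Births: 14250 × 0.191 = 2722
Group 2: 2082 × 0.976 = 2032
Group 3: 8296 × 0.976 = 8097
Group 4: 14250 × 0.981 = 13979
Group 5: 10693 × 0.941 = 10062
Group 6: 11386 × 0.963 = 10965
End of period: [2722, 2032, 8097, 13979, 10062, 10965]

2722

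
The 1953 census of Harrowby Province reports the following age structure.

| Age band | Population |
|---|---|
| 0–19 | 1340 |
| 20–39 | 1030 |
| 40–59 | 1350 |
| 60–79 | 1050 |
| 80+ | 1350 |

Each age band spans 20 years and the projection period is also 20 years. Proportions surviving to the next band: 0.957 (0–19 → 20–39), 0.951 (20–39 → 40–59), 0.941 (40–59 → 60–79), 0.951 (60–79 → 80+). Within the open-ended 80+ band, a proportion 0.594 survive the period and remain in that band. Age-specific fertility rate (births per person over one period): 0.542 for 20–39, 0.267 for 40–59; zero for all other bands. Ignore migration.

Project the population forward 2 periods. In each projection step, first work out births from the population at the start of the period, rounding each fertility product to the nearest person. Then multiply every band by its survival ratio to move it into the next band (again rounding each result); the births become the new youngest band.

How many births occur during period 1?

Let band 1 be 0–19 through band 5 = 80+.
[period 1]
Births: 1030 * 0.542 = 558, 1350 * 0.267 = 360 → total 918
Band 2: 1340 * 0.957 = 1282
Band 3: 1030 * 0.951 = 980
Band 4: 1350 * 0.941 = 1270
Band 5: 1050 * 0.951 + 1350 * 0.594 = 999 + 802 = 1801
→ [918, 1282, 980, 1270, 1801]

918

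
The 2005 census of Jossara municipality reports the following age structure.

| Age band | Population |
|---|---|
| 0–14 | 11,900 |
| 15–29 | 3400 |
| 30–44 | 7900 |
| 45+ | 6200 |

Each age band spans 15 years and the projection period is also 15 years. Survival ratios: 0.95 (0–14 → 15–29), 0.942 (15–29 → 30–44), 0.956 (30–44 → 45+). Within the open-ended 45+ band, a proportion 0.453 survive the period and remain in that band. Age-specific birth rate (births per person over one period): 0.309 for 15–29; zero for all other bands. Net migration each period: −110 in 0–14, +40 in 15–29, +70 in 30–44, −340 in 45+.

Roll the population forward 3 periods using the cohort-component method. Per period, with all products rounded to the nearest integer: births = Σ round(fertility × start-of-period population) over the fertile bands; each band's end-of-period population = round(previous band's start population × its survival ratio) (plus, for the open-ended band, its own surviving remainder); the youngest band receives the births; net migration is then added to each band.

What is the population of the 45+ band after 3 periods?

13264

— Period 1 —
Births: 3400 × 0.309 = 1051
15–29: 11900 × 0.95 = 11305
30–44: 3400 × 0.942 = 3203
45+: 7900 × 0.956 + 6200 × 0.453 = 7552 + 2809 = 10361
Net migration: 0–14 − 110 → 941; 15–29 + 40 → 11345; 30–44 + 70 → 3273; 45+ − 340 → 10021
End of period: [941, 11345, 3273, 10021]
— Period 2 —
Births: 11345 × 0.309 = 3506
15–29: 941 × 0.95 = 894
30–44: 11345 × 0.942 = 10687
45+: 3273 × 0.956 + 10021 × 0.453 = 3129 + 4540 = 7669
Net migration: 0–14 − 110 → 3396; 15–29 + 40 → 934; 30–44 + 70 → 10757; 45+ − 340 → 7329
End of period: [3396, 934, 10757, 7329]
— Period 3 —
Births: 934 × 0.309 = 289
15–29: 3396 × 0.95 = 3226
30–44: 934 × 0.942 = 880
45+: 10757 × 0.956 + 7329 × 0.453 = 10284 + 3320 = 13604
Net migration: 0–14 − 110 → 179; 15–29 + 40 → 3266; 30–44 + 70 → 950; 45+ − 340 → 13264
End of period: [179, 3266, 950, 13264]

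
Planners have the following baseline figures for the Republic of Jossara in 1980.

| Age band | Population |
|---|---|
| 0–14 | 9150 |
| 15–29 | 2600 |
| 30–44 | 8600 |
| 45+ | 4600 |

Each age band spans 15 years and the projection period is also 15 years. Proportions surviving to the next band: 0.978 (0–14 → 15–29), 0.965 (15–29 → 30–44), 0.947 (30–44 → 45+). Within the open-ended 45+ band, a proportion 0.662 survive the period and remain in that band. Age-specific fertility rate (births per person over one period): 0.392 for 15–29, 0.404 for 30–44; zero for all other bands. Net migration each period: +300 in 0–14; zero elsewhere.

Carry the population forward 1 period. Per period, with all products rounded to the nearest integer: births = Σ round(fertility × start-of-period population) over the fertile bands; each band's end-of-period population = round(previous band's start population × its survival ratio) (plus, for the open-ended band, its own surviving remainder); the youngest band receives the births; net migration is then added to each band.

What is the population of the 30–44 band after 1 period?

2509

Call the groups 1 to 4, youngest first.
After projecting period 1:
Births: 2600 * 0.392 = 1019  |  8600 * 0.404 = 3474 → 4493
Group 2: 9150 * 0.978 = 8949
Group 3: 2600 * 0.965 = 2509
Group 4: 8600 * 0.947 + 4600 * 0.662 = 8144 + 3045 = 11189
Net migration: Group 1 + 300 → 4793
Giving 4793 / 8949 / 2509 / 11189.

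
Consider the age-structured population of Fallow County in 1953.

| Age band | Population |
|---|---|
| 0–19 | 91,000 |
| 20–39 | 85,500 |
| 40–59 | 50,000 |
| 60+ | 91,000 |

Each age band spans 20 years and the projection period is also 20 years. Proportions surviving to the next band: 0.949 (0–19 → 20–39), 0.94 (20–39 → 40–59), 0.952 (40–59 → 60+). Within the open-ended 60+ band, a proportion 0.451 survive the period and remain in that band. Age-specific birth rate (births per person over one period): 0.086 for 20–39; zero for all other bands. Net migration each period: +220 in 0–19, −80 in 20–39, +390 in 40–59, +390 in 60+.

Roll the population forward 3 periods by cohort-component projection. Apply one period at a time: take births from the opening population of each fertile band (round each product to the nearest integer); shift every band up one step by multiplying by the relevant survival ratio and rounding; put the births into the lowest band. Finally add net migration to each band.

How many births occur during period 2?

(Groups numbered youngest = 1 to oldest = 4.)
Period 1:
Births: 85500 * 0.086 = 7353
Group 2: 91000 * 0.949 = 86359
Group 3: 85500 * 0.94 = 80370
Group 4: 50000 * 0.952 + 91000 * 0.451 = 47600 + 41041 = 88641
Net migration: Group 1 + 220 → 7573; Group 2 − 80 → 86279; Group 3 + 390 → 80760; Group 4 + 390 → 89031
End of period: [7573, 86279, 80760, 89031]
Period 2:
Births: 86279 * 0.086 = 7420
Group 2: 7573 * 0.949 = 7187
Group 3: 86279 * 0.94 = 81102
Group 4: 80760 * 0.952 + 89031 * 0.451 = 76884 + 40153 = 117037
Net migration: Group 1 + 220 → 7640; Group 2 − 80 → 7107; Group 3 + 390 → 81492; Group 4 + 390 → 117427
End of period: [7640, 7107, 81492, 117427]

7420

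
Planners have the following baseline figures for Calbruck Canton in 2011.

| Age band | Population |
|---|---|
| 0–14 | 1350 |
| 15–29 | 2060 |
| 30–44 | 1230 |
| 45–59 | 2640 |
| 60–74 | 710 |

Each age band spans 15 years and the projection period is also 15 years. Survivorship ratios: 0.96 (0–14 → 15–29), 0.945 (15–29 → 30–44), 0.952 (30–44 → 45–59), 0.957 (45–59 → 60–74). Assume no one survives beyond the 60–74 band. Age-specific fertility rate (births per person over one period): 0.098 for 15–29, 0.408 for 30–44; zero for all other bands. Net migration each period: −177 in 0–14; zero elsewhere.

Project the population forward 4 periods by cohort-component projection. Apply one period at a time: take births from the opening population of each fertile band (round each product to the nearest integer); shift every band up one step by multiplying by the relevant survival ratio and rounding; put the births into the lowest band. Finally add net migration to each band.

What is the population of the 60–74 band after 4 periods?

1116

[period 1]
Births: 2060 × 0.098 = 202  |  1230 × 0.408 = 502 → 704
15–29: 1350 × 0.96 = 1296
30–44: 2060 × 0.945 = 1947
45–59: 1230 × 0.952 = 1171
60–74: 2640 × 0.957 = 2526
Net migration: 0–14 − 177 → 527
Giving 527 / 1296 / 1947 / 1171 / 2526.
[period 2]
Births: 1296 × 0.098 = 127  |  1947 × 0.408 = 794 → 921
15–29: 527 × 0.96 = 506
30–44: 1296 × 0.945 = 1225
45–59: 1947 × 0.952 = 1854
60–74: 1171 × 0.957 = 1121
Net migration: 0–14 − 177 → 744
Giving 744 / 506 / 1225 / 1854 / 1121.
[period 3]
Births: 506 × 0.098 = 50  |  1225 × 0.408 = 500 → 550
15–29: 744 × 0.96 = 714
30–44: 506 × 0.945 = 478
45–59: 1225 × 0.952 = 1166
60–74: 1854 × 0.957 = 1774
Net migration: 0–14 − 177 → 373
Giving 373 / 714 / 478 / 1166 / 1774.
[period 4]
Births: 714 × 0.098 = 70  |  478 × 0.408 = 195 → 265
15–29: 373 × 0.96 = 358
30–44: 714 × 0.945 = 675
45–59: 478 × 0.952 = 455
60–74: 1166 × 0.957 = 1116
Net migration: 0–14 − 177 → 88
Giving 88 / 358 / 675 / 455 / 1116.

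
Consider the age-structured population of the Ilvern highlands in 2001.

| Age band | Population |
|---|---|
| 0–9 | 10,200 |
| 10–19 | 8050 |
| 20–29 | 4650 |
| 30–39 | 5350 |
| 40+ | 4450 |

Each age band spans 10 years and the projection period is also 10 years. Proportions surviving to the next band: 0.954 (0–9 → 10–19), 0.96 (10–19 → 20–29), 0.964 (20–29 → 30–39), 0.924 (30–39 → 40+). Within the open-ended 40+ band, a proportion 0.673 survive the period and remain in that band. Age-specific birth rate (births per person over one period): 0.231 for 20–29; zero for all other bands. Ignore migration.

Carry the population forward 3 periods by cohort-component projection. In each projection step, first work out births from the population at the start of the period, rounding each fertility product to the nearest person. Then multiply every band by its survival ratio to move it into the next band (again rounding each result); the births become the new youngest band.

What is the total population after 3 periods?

(Bands numbered youngest = 1 to oldest = 5.)
[period 1]
Births: 4650 * 0.231 = 1074
Band 2: 10200 * 0.954 = 9731
Band 3: 8050 * 0.96 = 7728
Band 4: 4650 * 0.964 = 4483
Band 5: 5350 * 0.924 + 4450 * 0.673 = 4943 + 2995 = 7938
Giving 1074 / 9731 / 7728 / 4483 / 7938.
[period 2]
Births: 7728 * 0.231 = 1785
Band 2: 1074 * 0.954 = 1025
Band 3: 9731 * 0.96 = 9342
Band 4: 7728 * 0.964 = 7450
Band 5: 4483 * 0.924 + 7938 * 0.673 = 4142 + 5342 = 9484
Giving 1785 / 1025 / 9342 / 7450 / 9484.
[period 3]
Births: 9342 * 0.231 = 2158
Band 2: 1785 * 0.954 = 1703
Band 3: 1025 * 0.96 = 984
Band 4: 9342 * 0.964 = 9006
Band 5: 7450 * 0.924 + 9484 * 0.673 = 6884 + 6383 = 13267
Giving 2158 / 1703 / 984 / 9006 / 13267.
Total after period 3: 2158 + 1703 + 984 + 9006 + 13267 = 27118

27118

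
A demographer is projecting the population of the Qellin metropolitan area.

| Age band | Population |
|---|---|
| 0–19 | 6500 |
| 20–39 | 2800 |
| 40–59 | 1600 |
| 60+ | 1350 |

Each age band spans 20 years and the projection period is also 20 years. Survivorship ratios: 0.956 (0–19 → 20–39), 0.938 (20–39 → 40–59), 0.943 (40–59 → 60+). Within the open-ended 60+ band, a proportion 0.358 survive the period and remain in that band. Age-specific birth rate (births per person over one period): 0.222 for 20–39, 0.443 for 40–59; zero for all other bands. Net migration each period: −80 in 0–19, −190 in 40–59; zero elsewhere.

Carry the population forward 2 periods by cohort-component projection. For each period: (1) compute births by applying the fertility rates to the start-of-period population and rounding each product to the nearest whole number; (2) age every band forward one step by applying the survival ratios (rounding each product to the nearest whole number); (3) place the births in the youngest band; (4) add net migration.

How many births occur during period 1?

1331

Let band 1 be 0–19 through band 4 = 60+.
Period 1.
Births: 2800 × 0.222 = 622  |  1600 × 0.443 = 709 → total 1331
Band 2: 6500 × 0.956 = 6214
Band 3: 2800 × 0.938 = 2626
Band 4: 1600 × 0.943 + 1350 × 0.358 = 1509 + 483 = 1992
Net migration: Band 1 − 80 → 1251; Band 3 − 190 → 2436
Giving 1251 / 6214 / 2436 / 1992.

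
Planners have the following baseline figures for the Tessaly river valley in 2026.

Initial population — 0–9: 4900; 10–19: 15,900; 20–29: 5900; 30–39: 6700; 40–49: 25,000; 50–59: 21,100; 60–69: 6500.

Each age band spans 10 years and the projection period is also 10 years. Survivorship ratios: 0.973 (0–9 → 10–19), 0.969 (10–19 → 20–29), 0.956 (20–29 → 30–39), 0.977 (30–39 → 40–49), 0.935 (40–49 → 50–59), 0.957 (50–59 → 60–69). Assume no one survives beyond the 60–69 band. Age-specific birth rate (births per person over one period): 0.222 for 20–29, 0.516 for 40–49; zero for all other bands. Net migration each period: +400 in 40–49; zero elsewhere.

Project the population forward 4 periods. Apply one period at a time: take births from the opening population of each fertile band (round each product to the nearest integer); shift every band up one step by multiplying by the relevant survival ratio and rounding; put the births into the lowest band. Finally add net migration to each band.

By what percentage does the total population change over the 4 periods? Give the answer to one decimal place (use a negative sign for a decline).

Numbering the bands 1..7 from youngest to oldest:
After projecting period 1:
Births: 5900 × 0.222 = 1310 ; 25000 × 0.516 = 12900 → 14210
Band 2: 4900 × 0.973 = 4768
Band 3: 15900 × 0.969 = 15407
Band 4: 5900 × 0.956 = 5640
Band 5: 6700 × 0.977 = 6546
Band 6: 25000 × 0.935 = 23375
Band 7: 21100 × 0.957 = 20193
Net migration: Band 5 + 400 → 6946
→ [14210, 4768, 15407, 5640, 6946, 23375, 20193]
After projecting period 2:
Births: 15407 × 0.222 = 3420 ; 6946 × 0.516 = 3584 → 7004
Band 2: 14210 × 0.973 = 13826
Band 3: 4768 × 0.969 = 4620
Band 4: 15407 × 0.956 = 14729
Band 5: 5640 × 0.977 = 5510
Band 6: 6946 × 0.935 = 6495
Band 7: 23375 × 0.957 = 22370
Net migration: Band 5 + 400 → 5910
→ [7004, 13826, 4620, 14729, 5910, 6495, 22370]
After projecting period 3:
Births: 4620 × 0.222 = 1026 ; 5910 × 0.516 = 3050 → 4076
Band 2: 7004 × 0.973 = 6815
Band 3: 13826 × 0.969 = 13397
Band 4: 4620 × 0.956 = 4417
Band 5: 14729 × 0.977 = 14390
Band 6: 5910 × 0.935 = 5526
Band 7: 6495 × 0.957 = 6216
Net migration: Band 5 + 400 → 14790
→ [4076, 6815, 13397, 4417, 14790, 5526, 6216]
After projecting period 4:
Births: 13397 × 0.222 = 2974 ; 14790 × 0.516 = 7632 → 10606
Band 2: 4076 × 0.973 = 3966
Band 3: 6815 × 0.969 = 6604
Band 4: 13397 × 0.956 = 12808
Band 5: 4417 × 0.977 = 4315
Band 6: 14790 × 0.935 = 13829
Band 7: 5526 × 0.957 = 5288
Net migration: Band 5 + 400 → 4715
→ [10606, 3966, 6604, 12808, 4715, 13829, 5288]
Total: 86000 → 57816; change = -28184; percentage change = -32.8%

-32.8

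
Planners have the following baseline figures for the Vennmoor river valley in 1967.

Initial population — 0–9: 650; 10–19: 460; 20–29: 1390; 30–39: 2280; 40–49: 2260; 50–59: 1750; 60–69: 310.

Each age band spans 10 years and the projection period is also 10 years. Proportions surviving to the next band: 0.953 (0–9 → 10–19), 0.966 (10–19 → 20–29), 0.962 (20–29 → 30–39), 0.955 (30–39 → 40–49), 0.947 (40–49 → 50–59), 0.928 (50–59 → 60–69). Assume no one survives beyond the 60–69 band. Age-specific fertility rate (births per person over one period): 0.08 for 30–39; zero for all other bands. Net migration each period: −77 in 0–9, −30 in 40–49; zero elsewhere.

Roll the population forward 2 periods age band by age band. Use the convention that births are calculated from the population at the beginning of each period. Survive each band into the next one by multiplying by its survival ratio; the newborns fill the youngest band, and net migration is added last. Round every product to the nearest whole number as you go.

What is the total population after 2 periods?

6421

(Bands numbered youngest = 1 to oldest = 7.)
After projecting period 1:
Births: 2280 × 0.08 = 182
Band 2: 650 × 0.953 = 619
Band 3: 460 × 0.966 = 444
Band 4: 1390 × 0.962 = 1337
Band 5: 2280 × 0.955 = 2177
Band 6: 2260 × 0.947 = 2140
Band 7: 1750 × 0.928 = 1624
Net migration: Band 1 − 77 → 105; Band 5 − 30 → 2147
Population now: 0–9=105, 10–19=619, 20–29=444, 30–39=1337, 40–49=2147, 50–59=2140, 60–69=1624
After projecting period 2:
Births: 1337 × 0.08 = 107
Band 2: 105 × 0.953 = 100
Band 3: 619 × 0.966 = 598
Band 4: 444 × 0.962 = 427
Band 5: 1337 × 0.955 = 1277
Band 6: 2147 × 0.947 = 2033
Band 7: 2140 × 0.928 = 1986
Net migration: Band 1 − 77 → 30; Band 5 − 30 → 1247
Population now: 0–9=30, 10–19=100, 20–29=598, 30–39=427, 40–49=1247, 50–59=2033, 60–69=1986
Total after period 2: 30 + 100 + 598 + 427 + 1247 + 2033 + 1986 = 6421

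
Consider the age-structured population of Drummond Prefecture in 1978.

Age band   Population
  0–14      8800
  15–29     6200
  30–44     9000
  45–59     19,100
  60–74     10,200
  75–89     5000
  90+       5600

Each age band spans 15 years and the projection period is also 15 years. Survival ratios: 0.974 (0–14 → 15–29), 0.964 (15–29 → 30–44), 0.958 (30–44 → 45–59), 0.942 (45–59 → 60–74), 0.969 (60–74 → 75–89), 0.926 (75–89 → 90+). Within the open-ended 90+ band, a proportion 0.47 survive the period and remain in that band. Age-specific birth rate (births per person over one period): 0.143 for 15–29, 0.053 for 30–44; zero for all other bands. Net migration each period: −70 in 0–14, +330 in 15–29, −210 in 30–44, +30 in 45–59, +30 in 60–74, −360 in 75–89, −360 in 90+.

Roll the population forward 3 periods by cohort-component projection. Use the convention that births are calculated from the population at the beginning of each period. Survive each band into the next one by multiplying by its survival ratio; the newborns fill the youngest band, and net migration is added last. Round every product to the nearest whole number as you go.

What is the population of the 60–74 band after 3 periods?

(Groups numbered youngest = 1 to oldest = 7.)
After projecting period 1:
Births: 6200 × 0.143 = 887 ; 9000 × 0.053 = 477 — total 1364
Group 2: 8800 × 0.974 = 8571
Group 3: 6200 × 0.964 = 5977
Group 4: 9000 × 0.958 = 8622
Group 5: 19100 × 0.942 = 17992
Group 6: 10200 × 0.969 = 9884
Group 7: 5000 × 0.926 + 5600 × 0.47 = 4630 + 2632 = 7262
Net migration: Group 1 − 70 → 1294; Group 2 + 330 → 8901; Group 3 − 210 → 5767; Group 4 + 30 → 8652; Group 5 + 30 → 18022; Group 6 − 360 → 9524; Group 7 − 360 → 6902
→ [1294, 8901, 5767, 8652, 18022, 9524, 6902]
After projecting period 2:
Births: 8901 × 0.143 = 1273 ; 5767 × 0.053 = 306 — total 1579
Group 2: 1294 × 0.974 = 1260
Group 3: 8901 × 0.964 = 8581
Group 4: 5767 × 0.958 = 5525
Group 5: 8652 × 0.942 = 8150
Group 6: 18022 × 0.969 = 17463
Group 7: 9524 × 0.926 + 6902 × 0.47 = 8819 + 3244 = 12063
Net migration: Group 1 − 70 → 1509; Group 2 + 330 → 1590; Group 3 − 210 → 8371; Group 4 + 30 → 5555; Group 5 + 30 → 8180; Group 6 − 360 → 17103; Group 7 − 360 → 11703
→ [1509, 1590, 8371, 5555, 8180, 17103, 11703]
After projecting period 3:
Births: 1590 × 0.143 = 227 ; 8371 × 0.053 = 444 — total 671
Group 2: 1509 × 0.974 = 1470
Group 3: 1590 × 0.964 = 1533
Group 4: 8371 × 0.958 = 8019
Group 5: 5555 × 0.942 = 5233
Group 6: 8180 × 0.969 = 7926
Group 7: 17103 × 0.926 + 11703 × 0.47 = 15837 + 5500 = 21337
Net migration: Group 1 − 70 → 601; Group 2 + 330 → 1800; Group 3 − 210 → 1323; Group 4 + 30 → 8049; Group 5 + 30 → 5263; Group 6 − 360 → 7566; Group 7 − 360 → 20977
→ [601, 1800, 1323, 8049, 5263, 7566, 20977]

5263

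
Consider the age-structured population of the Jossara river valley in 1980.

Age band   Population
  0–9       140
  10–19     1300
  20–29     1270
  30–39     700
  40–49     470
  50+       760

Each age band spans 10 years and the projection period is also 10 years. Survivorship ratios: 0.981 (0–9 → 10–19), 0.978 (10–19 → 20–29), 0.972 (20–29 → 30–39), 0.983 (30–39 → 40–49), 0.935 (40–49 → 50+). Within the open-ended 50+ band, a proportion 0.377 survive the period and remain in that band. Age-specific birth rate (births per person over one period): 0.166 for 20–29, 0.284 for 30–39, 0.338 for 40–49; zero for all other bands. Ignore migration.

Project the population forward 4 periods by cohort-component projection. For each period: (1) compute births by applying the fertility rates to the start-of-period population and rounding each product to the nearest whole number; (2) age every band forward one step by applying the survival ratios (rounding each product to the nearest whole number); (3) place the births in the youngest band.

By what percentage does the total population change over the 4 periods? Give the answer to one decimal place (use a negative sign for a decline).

Numbering the groups 1..6 from youngest to oldest:
Period 1:
Births: 1270 × 0.166 = 211, 700 × 0.284 = 199, 470 × 0.338 = 159 → total 569
Group 2: 140 × 0.981 = 137
Group 3: 1300 × 0.978 = 1271
Group 4: 1270 × 0.972 = 1234
Group 5: 700 × 0.983 = 688
Group 6: 470 × 0.935 + 760 × 0.377 = 439 + 287 = 726
→ [569, 137, 1271, 1234, 688, 726]
Period 2:
Births: 1271 × 0.166 = 211, 1234 × 0.284 = 350, 688 × 0.338 = 233 → total 794
Group 2: 569 × 0.981 = 558
Group 3: 137 × 0.978 = 134
Group 4: 1271 × 0.972 = 1235
Group 5: 1234 × 0.983 = 1213
Group 6: 688 × 0.935 + 726 × 0.377 = 643 + 274 = 917
→ [794, 558, 134, 1235, 1213, 917]
Period 3:
Births: 134 × 0.166 = 22, 1235 × 0.284 = 351, 1213 × 0.338 = 410 → total 783
Group 2: 794 × 0.981 = 779
Group 3: 558 × 0.978 = 546
Group 4: 134 × 0.972 = 130
Group 5: 1235 × 0.983 = 1214
Group 6: 1213 × 0.935 + 917 × 0.377 = 1134 + 346 = 1480
→ [783, 779, 546, 130, 1214, 1480]
Period 4:
Births: 546 × 0.166 = 91, 130 × 0.284 = 37, 1214 × 0.338 = 410 → total 538
Group 2: 783 × 0.981 = 768
Group 3: 779 × 0.978 = 762
Group 4: 546 × 0.972 = 531
Group 5: 130 × 0.983 = 128
Group 6: 1214 × 0.935 + 1480 × 0.377 = 1135 + 558 = 1693
→ [538, 768, 762, 531, 128, 1693]
Total: 4640 → 4420; change = -220; percentage change = -4.7%

-4.7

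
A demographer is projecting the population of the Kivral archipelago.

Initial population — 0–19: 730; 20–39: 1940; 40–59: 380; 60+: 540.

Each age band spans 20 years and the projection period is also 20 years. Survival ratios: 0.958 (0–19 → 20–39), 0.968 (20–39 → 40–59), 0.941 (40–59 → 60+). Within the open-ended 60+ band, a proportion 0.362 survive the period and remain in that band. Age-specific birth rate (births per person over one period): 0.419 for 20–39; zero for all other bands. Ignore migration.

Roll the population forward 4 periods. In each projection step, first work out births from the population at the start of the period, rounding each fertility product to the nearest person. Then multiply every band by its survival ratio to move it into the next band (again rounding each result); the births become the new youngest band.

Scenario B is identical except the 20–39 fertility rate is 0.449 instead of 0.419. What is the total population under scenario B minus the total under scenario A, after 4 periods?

Period 1:
Births: 1940 × 0.419 = 813
20–39: 730 × 0.958 = 699
40–59: 1940 × 0.968 = 1878
60+: 380 × 0.941 + 540 × 0.362 = 358 + 195 = 553
End of period: [813, 699, 1878, 553]
Period 2:
Births: 699 × 0.419 = 293
20–39: 813 × 0.958 = 779
40–59: 699 × 0.968 = 677
60+: 1878 × 0.941 + 553 × 0.362 = 1767 + 200 = 1967
End of period: [293, 779, 677, 1967]
Period 3:
Births: 779 × 0.419 = 326
20–39: 293 × 0.958 = 281
40–59: 779 × 0.968 = 754
60+: 677 × 0.941 + 1967 × 0.362 = 637 + 712 = 1349
End of period: [326, 281, 754, 1349]
Period 4:
Births: 281 × 0.419 = 118
20–39: 326 × 0.958 = 312
40–59: 281 × 0.968 = 272
60+: 754 × 0.941 + 1349 × 0.362 = 710 + 488 = 1198
End of period: [118, 312, 272, 1198]
Scenario A total after 4 periods: 1900
Scenario B projection —
Period 1:
Births: 1940 × 0.449 = 871
20–39: 730 × 0.958 = 699
40–59: 1940 × 0.968 = 1878
60+: 380 × 0.941 + 540 × 0.362 = 358 + 195 = 553
End of period: [871, 699, 1878, 553]
Period 2:
Births: 699 × 0.449 = 314
20–39: 871 × 0.958 = 834
40–59: 699 × 0.968 = 677
60+: 1878 × 0.941 + 553 × 0.362 = 1767 + 200 = 1967
End of period: [314, 834, 677, 1967]
Period 3:
Births: 834 × 0.449 = 374
20–39: 314 × 0.958 = 301
40–59: 834 × 0.968 = 807
60+: 677 × 0.941 + 1967 × 0.362 = 637 + 712 = 1349
End of period: [374, 301, 807, 1349]
Period 4:
Births: 301 × 0.449 = 135
20–39: 374 × 0.958 = 358
40–59: 301 × 0.968 = 291
60+: 807 × 0.941 + 1349 × 0.362 = 759 + 488 = 1247
End of period: [135, 358, 291, 1247]
Scenario B total after 4 periods: 2031
Difference B − A = 2031 − 1900 = 131

131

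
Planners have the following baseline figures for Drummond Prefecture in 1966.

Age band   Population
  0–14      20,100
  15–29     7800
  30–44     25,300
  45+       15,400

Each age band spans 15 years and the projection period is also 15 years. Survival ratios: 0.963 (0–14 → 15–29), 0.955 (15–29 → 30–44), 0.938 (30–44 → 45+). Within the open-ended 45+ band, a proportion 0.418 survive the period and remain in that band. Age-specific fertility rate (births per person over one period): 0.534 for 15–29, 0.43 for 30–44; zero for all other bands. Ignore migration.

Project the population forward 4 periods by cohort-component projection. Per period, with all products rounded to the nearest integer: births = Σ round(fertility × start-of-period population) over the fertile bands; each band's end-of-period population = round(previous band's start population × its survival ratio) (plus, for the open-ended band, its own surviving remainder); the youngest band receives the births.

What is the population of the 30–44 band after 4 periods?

12451

(Bands numbered youngest = 1 to oldest = 4.)
— Period 1 —
Births: 7800 * 0.534 = 4165  |  25300 * 0.43 = 10879 ⇒ total 15044
Band 2: 20100 * 0.963 = 19356
Band 3: 7800 * 0.955 = 7449
Band 4: 25300 * 0.938 + 15400 * 0.418 = 23731 + 6437 = 30168
End of period: [15044, 19356, 7449, 30168]
— Period 2 —
Births: 19356 * 0.534 = 10336  |  7449 * 0.43 = 3203 ⇒ total 13539
Band 2: 15044 * 0.963 = 14487
Band 3: 19356 * 0.955 = 18485
Band 4: 7449 * 0.938 + 30168 * 0.418 = 6987 + 12610 = 19597
End of period: [13539, 14487, 18485, 19597]
— Period 3 —
Births: 14487 * 0.534 = 7736  |  18485 * 0.43 = 7949 ⇒ total 15685
Band 2: 13539 * 0.963 = 13038
Band 3: 14487 * 0.955 = 13835
Band 4: 18485 * 0.938 + 19597 * 0.418 = 17339 + 8192 = 25531
End of period: [15685, 13038, 13835, 25531]
— Period 4 —
Births: 13038 * 0.534 = 6962  |  13835 * 0.43 = 5949 ⇒ total 12911
Band 2: 15685 * 0.963 = 15105
Band 3: 13038 * 0.955 = 12451
Band 4: 13835 * 0.938 + 25531 * 0.418 = 12977 + 10672 = 23649
End of period: [12911, 15105, 12451, 23649]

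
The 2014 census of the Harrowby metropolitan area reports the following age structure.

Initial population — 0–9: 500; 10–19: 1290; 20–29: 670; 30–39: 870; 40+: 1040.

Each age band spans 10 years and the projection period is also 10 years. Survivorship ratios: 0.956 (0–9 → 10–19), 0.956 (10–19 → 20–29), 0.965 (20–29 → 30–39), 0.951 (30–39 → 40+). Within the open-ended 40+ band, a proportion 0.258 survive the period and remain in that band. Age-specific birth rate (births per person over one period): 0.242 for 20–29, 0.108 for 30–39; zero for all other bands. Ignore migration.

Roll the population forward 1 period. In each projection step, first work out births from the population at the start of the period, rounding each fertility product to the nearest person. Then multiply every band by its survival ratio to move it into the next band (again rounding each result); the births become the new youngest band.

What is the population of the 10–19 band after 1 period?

Call the groups 1 to 5, youngest first.
After projecting period 1:
Births: 670 * 0.242 = 162 ; 870 * 0.108 = 94 ⇒ total 256
Group 2: 500 * 0.956 = 478
Group 3: 1290 * 0.956 = 1233
Group 4: 670 * 0.965 = 647
Group 5: 870 * 0.951 + 1040 * 0.258 = 827 + 268 = 1095
Giving 256 / 478 / 1233 / 647 / 1095.

478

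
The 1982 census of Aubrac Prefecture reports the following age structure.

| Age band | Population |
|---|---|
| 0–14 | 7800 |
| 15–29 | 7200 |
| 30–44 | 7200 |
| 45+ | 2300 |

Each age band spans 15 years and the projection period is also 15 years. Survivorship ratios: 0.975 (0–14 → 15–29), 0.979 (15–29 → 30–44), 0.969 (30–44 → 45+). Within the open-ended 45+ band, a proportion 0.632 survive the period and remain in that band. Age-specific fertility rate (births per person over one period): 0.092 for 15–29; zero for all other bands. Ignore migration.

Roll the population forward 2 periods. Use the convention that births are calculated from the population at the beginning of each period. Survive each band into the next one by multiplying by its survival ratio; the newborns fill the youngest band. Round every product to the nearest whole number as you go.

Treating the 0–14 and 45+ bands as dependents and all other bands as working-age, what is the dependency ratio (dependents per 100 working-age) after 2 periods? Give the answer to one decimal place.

— Period 1 —
Births: 7200 × 0.092 = 662
15–29: 7800 × 0.975 = 7605
30–44: 7200 × 0.979 = 7049
45+: 7200 × 0.969 + 2300 × 0.632 = 6977 + 1454 = 8431
Giving 662 / 7605 / 7049 / 8431.
— Period 2 —
Births: 7605 × 0.092 = 700
15–29: 662 × 0.975 = 645
30–44: 7605 × 0.979 = 7445
45+: 7049 × 0.969 + 8431 × 0.632 = 6830 + 5328 = 12158
Giving 700 / 645 / 7445 / 12158.
Dependents (band 0–14 + band 45+) = 700 + 12158 = 12858; working-age = 8090; ratio = 12858/8090 × 100 = 158.9

158.9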